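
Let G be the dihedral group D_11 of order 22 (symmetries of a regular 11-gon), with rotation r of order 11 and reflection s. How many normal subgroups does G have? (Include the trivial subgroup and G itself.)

3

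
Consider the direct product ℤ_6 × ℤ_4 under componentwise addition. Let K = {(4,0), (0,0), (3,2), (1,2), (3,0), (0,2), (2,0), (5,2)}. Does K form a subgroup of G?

No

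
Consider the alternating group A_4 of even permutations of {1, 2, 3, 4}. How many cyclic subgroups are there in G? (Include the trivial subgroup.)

8

Each element a generates a cyclic subgroup ⟨a⟩; distinct elements may generate the same one (a cyclic group of order d has φ(d) generators).
Cyclic subgroups by order — order 1: 1; order 2: 3; order 3: 4.
Total: 8.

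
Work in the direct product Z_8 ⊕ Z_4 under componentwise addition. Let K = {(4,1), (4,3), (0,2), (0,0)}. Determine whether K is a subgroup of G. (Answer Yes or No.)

Yes

|K| = 4 divides |G| = 32, consistent with Lagrange.
K contains the identity, every element's inverse is in K, and K is closed under +: it is a subgroup.
In fact K = ⟨(4,3)⟩.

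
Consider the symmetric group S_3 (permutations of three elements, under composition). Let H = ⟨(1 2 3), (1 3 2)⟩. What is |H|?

|⟨(1 2 3)⟩| = 3 and |⟨(1 3 2)⟩| = 3, so |H| is a multiple of lcm(3, 3) = 3 and divides |G| = 6.
Closing under the operation: H = {e, (1 2 3), (1 3 2)}, so |H| = 3.

3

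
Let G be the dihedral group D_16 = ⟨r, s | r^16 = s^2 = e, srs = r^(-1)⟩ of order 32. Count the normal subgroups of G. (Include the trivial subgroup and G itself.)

8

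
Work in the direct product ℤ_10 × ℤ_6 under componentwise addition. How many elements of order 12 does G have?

0

An element (a,b) has order lcm(ord(a), ord(b)); count pairs with lcm equal to 12.
Enumerating gives 0 such elements.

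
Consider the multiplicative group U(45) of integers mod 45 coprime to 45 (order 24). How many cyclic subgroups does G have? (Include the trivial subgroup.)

A cyclic subgroup of order d is generated by each of its φ(d) elements of order d, so the cyclic subgroups of order d number (#elements of order d)/φ(d).
Cyclic subgroups by order — order 1: 1; order 2: 3; order 3: 1; order 4: 2; order 6: 3; order 12: 2.
Total: 12.

12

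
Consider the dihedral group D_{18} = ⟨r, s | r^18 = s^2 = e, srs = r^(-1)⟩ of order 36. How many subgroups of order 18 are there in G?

|G| = 36 and 18 | 36, so subgroups of order 18 are possible by Lagrange.
The subgroups of order 18 are: {e, r, r^2, r^3, r^4, r^5, r^6, r^7, r^8, r^9, r^10, r^11, r^12, r^13, r^14, r^15, r^16, r^17}; {e, r^2, r^4, r^6, r^8, r^10, r^12, r^14, r^16, s, r^2s, r^4s, r^6s, r^8s, r^10s, r^12s, r^14s, r^16s}; {e, r^2, r^4, r^6, r^8, r^10, r^12, r^14, r^16, rs, r^3s, r^5s, r^7s, r^9s, r^11s, r^13s, r^15s, r^17s}.
So G has 3 subgroups of order 18.

3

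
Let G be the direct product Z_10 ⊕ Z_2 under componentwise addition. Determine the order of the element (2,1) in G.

10

The order of (2,1) in Z_10 × Z_2 is lcm(ord(2) in Z_10, ord(1) in Z_2).
ord(2) = 5 and ord(1) = 2, so |⟨(2,1)⟩| = lcm(5, 2) = 10.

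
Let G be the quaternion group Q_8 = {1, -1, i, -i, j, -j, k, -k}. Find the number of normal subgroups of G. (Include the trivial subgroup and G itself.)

6

G has 6 subgroups. Checking conjugation-invariance by order — order 1: 1/1 normal; order 2: 1/1 normal; order 4: 3/3 normal; order 8: 1/1 normal.
Total normal subgroups: 6.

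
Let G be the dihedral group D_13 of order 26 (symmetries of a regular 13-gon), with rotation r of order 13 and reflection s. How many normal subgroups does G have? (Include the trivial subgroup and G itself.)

3

G has 16 subgroups. Checking conjugation-invariance by order — order 1: 1/1 normal; order 2: 0/13 normal; order 13: 1/1 normal; order 26: 1/1 normal.
Total normal subgroups: 3.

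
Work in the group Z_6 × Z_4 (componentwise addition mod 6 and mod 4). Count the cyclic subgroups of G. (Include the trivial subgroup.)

Group the elements of G by the cyclic subgroup they generate; each cyclic subgroup of order d accounts for φ(d) elements.
Cyclic subgroups by order — order 1: 1; order 2: 3; order 3: 1; order 4: 2; order 6: 3; order 12: 2.
Total: 12.

12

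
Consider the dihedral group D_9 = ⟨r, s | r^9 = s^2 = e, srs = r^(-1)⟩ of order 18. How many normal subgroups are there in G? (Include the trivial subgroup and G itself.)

4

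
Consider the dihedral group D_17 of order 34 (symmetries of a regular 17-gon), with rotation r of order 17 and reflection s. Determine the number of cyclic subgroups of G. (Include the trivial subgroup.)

Each element a generates a cyclic subgroup ⟨a⟩; distinct elements may generate the same one (a cyclic group of order d has φ(d) generators).
Cyclic subgroups by order — order 1: 1; order 2: 17; order 17: 1.
Total: 19.

19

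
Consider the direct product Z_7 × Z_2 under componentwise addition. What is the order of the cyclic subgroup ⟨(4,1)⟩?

14

The order of (4,1) in Z_7 × Z_2 is lcm(ord(4) in Z_7, ord(1) in Z_2).
ord(4) = 7 and ord(1) = 2, so |⟨(4,1)⟩| = lcm(7, 2) = 14.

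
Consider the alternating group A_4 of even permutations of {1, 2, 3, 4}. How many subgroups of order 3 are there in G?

|G| = 12 and 3 | 12, so subgroups of order 3 are possible by Lagrange.
The subgroups of order 3 are: {e, (1 2 3), (1 3 2)}; {e, (1 2 4), (1 4 2)}; {e, (1 3 4), (1 4 3)}; {e, (2 3 4), (2 4 3)}.
So G has 4 subgroups of order 3.

4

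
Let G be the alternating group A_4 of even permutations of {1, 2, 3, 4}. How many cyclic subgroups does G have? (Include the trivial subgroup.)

8

Group the elements of G by the cyclic subgroup they generate; each cyclic subgroup of order d accounts for φ(d) elements.
Cyclic subgroups by order — order 1: 1; order 2: 3; order 3: 4.
Total: 8.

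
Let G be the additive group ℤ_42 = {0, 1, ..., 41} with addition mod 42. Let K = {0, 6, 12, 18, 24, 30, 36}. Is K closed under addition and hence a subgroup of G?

Yes

|K| = 7 divides |G| = 42, consistent with Lagrange.
K contains the identity, every element's inverse is in K, and K is closed under +: it is a subgroup.
In fact K = ⟨18⟩.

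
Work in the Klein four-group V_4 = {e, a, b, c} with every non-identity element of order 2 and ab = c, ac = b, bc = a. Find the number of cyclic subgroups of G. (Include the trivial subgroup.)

Group the elements of G by the cyclic subgroup they generate; each cyclic subgroup of order d accounts for φ(d) elements.
Cyclic subgroups by order — order 1: 1; order 2: 3.
Total: 4.

4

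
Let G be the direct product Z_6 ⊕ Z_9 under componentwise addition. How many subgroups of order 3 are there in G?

|G| = 54 and 3 | 54, so subgroups of order 3 are possible by Lagrange.
The subgroups of order 3 are: {(0,0), (0,3), (0,6)}; {(0,0), (2,0), (4,0)}; {(0,0), (2,3), (4,6)}; {(0,0), (2,6), (4,3)}.
So G has 4 subgroups of order 3.

4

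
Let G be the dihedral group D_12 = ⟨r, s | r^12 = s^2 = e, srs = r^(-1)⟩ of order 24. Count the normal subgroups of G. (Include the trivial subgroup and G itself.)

G has 34 subgroups. Checking conjugation-invariance by order — order 1: 1/1 normal; order 2: 1/13 normal; order 3: 1/1 normal; order 4: 1/7 normal; order 6: 1/5 normal; order 8: 0/3 normal; order 12: 3/3 normal; order 24: 1/1 normal.
Total normal subgroups: 9.

9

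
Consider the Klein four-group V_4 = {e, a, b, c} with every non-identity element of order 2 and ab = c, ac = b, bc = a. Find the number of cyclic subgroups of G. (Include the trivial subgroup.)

Each element a generates a cyclic subgroup ⟨a⟩; distinct elements may generate the same one (a cyclic group of order d has φ(d) generators).
Cyclic subgroups by order — order 1: 1; order 2: 3.
Total: 4.

4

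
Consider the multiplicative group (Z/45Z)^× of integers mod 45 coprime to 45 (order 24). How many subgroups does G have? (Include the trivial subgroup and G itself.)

|G| = 24, so by Lagrange every subgroup order divides 24. Divisors: 1, 2, 3, 4, 6, 8, 12, 24.
Subgroups by order — order 1: 1; order 2: 3; order 3: 1; order 4: 3; order 6: 3; order 8: 1; order 12: 3; order 24: 1.
Total: 1 + 3 + 1 + 3 + 3 + 1 + 3 + 1 = 16.

16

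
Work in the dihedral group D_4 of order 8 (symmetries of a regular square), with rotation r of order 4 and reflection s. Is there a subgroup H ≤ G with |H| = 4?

Yes

4 | 8. A subgroup of order 4 is {e, r, r^2, r^3}.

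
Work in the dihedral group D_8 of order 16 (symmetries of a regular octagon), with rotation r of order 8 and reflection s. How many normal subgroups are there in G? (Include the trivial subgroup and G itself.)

7

G has 19 subgroups. Checking conjugation-invariance by order — order 1: 1/1 normal; order 2: 1/9 normal; order 4: 1/5 normal; order 8: 3/3 normal; order 16: 1/1 normal.
Total normal subgroups: 7.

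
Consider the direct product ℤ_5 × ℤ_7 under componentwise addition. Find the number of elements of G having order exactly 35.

An element (a,b) has order lcm(ord(a), ord(b)); count pairs with lcm equal to 35.
Enumerating gives 24 such elements.

24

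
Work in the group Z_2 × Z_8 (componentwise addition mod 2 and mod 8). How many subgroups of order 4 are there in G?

3

|G| = 16 and 4 | 16, so subgroups of order 4 are possible by Lagrange.
The subgroups of order 4 are: {(0,0), (0,2), (0,4), (0,6)}; {(0,0), (0,4), (1,0), (1,4)}; {(0,0), (0,4), (1,2), (1,6)}.
So G has 3 subgroups of order 4.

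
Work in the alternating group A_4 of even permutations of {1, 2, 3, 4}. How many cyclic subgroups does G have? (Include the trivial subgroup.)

Group the elements of G by the cyclic subgroup they generate; each cyclic subgroup of order d accounts for φ(d) elements.
Cyclic subgroups by order — order 1: 1; order 2: 3; order 3: 4.
Total: 8.

8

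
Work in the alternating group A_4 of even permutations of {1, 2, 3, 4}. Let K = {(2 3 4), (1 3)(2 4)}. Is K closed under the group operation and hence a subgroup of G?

The identity e ∉ K, so K is not a subgroup.

No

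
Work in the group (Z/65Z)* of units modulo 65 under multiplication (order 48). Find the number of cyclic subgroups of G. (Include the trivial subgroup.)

20

Each element a generates a cyclic subgroup ⟨a⟩; distinct elements may generate the same one (a cyclic group of order d has φ(d) generators).
Cyclic subgroups by order — order 1: 1; order 2: 3; order 3: 1; order 4: 6; order 6: 3; order 12: 6.
Total: 20.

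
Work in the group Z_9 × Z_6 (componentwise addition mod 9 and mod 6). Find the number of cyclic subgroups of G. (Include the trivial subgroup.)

Each element a generates a cyclic subgroup ⟨a⟩; distinct elements may generate the same one (a cyclic group of order d has φ(d) generators).
Cyclic subgroups by order — order 1: 1; order 2: 1; order 3: 4; order 6: 4; order 9: 3; order 18: 3.
Total: 16.

16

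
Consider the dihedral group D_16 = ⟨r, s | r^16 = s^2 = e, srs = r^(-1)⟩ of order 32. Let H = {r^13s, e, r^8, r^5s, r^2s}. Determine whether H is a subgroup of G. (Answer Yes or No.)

|H| = 5 does not divide |G| = 32, so by Lagrange H is not a subgroup.

No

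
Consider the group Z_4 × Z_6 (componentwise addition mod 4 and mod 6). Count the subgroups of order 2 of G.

3

|G| = 24 and 2 | 24, so subgroups of order 2 are possible by Lagrange.
The subgroups of order 2 are: {(0,0), (0,3)}; {(0,0), (2,0)}; {(0,0), (2,3)}.
So G has 3 subgroups of order 2.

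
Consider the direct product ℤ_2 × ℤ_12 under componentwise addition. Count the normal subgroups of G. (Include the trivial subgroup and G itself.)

16

G is abelian, so every subgroup is normal.
G has 16 subgroups in total, hence 16 normal subgroups.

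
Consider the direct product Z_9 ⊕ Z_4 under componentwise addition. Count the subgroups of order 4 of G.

1

|G| = 36 and 4 | 36, so subgroups of order 4 are possible by Lagrange.
The subgroups of order 4 are: {(0,0), (0,1), (0,2), (0,3)}.
So G has 1 subgroup of order 4.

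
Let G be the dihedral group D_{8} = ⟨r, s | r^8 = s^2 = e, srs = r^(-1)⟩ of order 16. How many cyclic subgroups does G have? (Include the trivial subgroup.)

12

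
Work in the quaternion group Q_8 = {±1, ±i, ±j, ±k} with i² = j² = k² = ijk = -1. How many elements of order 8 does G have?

0

No element of G has order 8 (even though 8 | 8).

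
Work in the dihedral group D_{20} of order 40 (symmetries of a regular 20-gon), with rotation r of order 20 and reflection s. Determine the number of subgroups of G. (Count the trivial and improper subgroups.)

|G| = 40, so by Lagrange every subgroup order divides 40. Divisors: 1, 2, 4, 5, 8, 10, 20, 40.
Subgroups by order — order 1: 1; order 2: 21; order 4: 11; order 5: 1; order 8: 5; order 10: 5; order 20: 3; order 40: 1.
Total: 1 + 21 + 11 + 1 + 5 + 5 + 3 + 1 = 48.

48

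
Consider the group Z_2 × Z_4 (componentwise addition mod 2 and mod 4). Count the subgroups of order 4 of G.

3

|G| = 8 and 4 | 8, so subgroups of order 4 are possible by Lagrange.
The subgroups of order 4 are: {(0,0), (0,1), (0,2), (0,3)}; {(0,0), (0,2), (1,0), (1,2)}; {(0,0), (0,2), (1,1), (1,3)}.
So G has 3 subgroups of order 4.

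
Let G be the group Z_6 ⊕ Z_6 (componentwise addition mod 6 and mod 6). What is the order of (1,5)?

The order of (1,5) in Z_6 × Z_6 is lcm(ord(1) in Z_6, ord(5) in Z_6).
ord(1) = 6 and ord(5) = 6, so |⟨(1,5)⟩| = lcm(6, 6) = 6.

6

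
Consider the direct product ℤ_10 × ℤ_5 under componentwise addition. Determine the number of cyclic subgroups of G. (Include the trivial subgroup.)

Each element a generates a cyclic subgroup ⟨a⟩; distinct elements may generate the same one (a cyclic group of order d has φ(d) generators).
Cyclic subgroups by order — order 1: 1; order 2: 1; order 5: 6; order 10: 6.
Total: 14.

14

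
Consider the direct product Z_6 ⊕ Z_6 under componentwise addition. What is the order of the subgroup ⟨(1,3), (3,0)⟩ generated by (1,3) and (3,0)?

|⟨(1,3)⟩| = 6 and |⟨(3,0)⟩| = 2, so |H| is a multiple of lcm(6, 2) = 6 and divides |G| = 36.
Closing under the operation: H = {(0,0), (0,3), (1,0), (1,3), (2,0), (2,3), (3,0), (3,3), (4,0), (4,3), (5,0), (5,3)}, so |H| = 12.

12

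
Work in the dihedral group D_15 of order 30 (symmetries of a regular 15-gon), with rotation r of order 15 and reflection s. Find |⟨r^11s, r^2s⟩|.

10

|⟨r^11s⟩| = 2 and |⟨r^2s⟩| = 2, so |H| is a multiple of lcm(2, 2) = 2 and divides |G| = 30.
Closing under the operation: H = {e, r^3, r^6, r^9, r^12, r^2s, r^5s, r^8s, r^11s, r^14s}, so |H| = 10.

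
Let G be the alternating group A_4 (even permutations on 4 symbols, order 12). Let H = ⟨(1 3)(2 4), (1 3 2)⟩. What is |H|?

12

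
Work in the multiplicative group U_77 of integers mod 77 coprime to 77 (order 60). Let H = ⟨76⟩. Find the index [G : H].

30

|⟨76⟩| = 2 and |G| = 60.
By Lagrange, [G : H] = |G|/|H| = 60/2 = 30.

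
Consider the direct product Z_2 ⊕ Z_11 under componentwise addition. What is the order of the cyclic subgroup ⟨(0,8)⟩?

11

The order of (0,8) in Z_2 × Z_11 is lcm(ord(0) in Z_2, ord(8) in Z_11).
ord(0) = 1 and ord(8) = 11, so |⟨(0,8)⟩| = lcm(1, 11) = 11.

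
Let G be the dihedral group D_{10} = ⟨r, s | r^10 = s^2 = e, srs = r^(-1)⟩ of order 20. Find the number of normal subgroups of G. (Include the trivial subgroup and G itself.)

7

G has 22 subgroups. Checking conjugation-invariance by order — order 1: 1/1 normal; order 2: 1/11 normal; order 4: 0/5 normal; order 5: 1/1 normal; order 10: 3/3 normal; order 20: 1/1 normal.
Total normal subgroups: 7.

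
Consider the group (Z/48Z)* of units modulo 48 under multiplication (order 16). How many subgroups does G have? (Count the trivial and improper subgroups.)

27

|G| = 16, so by Lagrange every subgroup order divides 16. Divisors: 1, 2, 4, 8, 16.
Subgroups by order — order 1: 1; order 2: 7; order 4: 11; order 8: 7; order 16: 1.
Total: 1 + 7 + 11 + 7 + 1 = 27.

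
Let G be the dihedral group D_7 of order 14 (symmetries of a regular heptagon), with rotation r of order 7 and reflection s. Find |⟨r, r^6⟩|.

|⟨r⟩| = 7 and |⟨r^6⟩| = 7, so |H| is a multiple of lcm(7, 7) = 7 and divides |G| = 14.
Closing under the operation: H = {e, r, r^2, r^3, r^4, r^5, r^6}, so |H| = 7.

7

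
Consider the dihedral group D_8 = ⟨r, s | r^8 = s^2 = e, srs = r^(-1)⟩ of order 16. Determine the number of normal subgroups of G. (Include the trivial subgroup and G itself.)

7

G has 19 subgroups. Checking conjugation-invariance by order — order 1: 1/1 normal; order 2: 1/9 normal; order 4: 1/5 normal; order 8: 3/3 normal; order 16: 1/1 normal.
Total normal subgroups: 7.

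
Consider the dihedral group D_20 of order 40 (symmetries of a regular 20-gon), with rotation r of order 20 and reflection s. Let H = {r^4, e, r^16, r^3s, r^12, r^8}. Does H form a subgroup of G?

No

|H| = 6 does not divide |G| = 40, so by Lagrange H is not a subgroup.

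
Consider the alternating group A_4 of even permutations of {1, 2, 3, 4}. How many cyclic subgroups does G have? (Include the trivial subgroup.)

8

Group the elements of G by the cyclic subgroup they generate; each cyclic subgroup of order d accounts for φ(d) elements.
Cyclic subgroups by order — order 1: 1; order 2: 3; order 3: 4.
Total: 8.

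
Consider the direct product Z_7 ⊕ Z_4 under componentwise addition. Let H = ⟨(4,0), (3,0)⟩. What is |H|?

|⟨(4,0)⟩| = 7 and |⟨(3,0)⟩| = 7, so |H| is a multiple of lcm(7, 7) = 7 and divides |G| = 28.
Closing under the operation: H = {(0,0), (1,0), (2,0), (3,0), (4,0), (5,0), (6,0)}, so |H| = 7.

7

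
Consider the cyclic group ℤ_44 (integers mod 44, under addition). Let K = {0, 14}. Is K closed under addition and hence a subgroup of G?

14 ∈ K but its inverse 30 ∉ K, so K is not a subgroup.

No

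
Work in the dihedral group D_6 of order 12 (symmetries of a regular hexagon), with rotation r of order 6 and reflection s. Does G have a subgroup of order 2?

Yes

2 | 12. A subgroup of order 2 is {e, r^2s}.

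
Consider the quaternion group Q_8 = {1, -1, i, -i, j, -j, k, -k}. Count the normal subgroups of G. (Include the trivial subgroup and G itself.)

G has 6 subgroups. Checking conjugation-invariance by order — order 1: 1/1 normal; order 2: 1/1 normal; order 4: 3/3 normal; order 8: 1/1 normal.
Total normal subgroups: 6.

6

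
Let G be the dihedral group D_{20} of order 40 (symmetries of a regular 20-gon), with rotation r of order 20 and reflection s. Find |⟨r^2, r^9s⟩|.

|⟨r^2⟩| = 10 and |⟨r^9s⟩| = 2, so |H| is a multiple of lcm(10, 2) = 10 and divides |G| = 40.
Closing under the operation: H = {e, r^2, r^4, r^6, r^8, r^10, r^12, r^14, r^16, r^18, rs, r^3s, r^5s, r^7s, r^9s, r^11s, r^13s, r^15s, r^17s, r^19s}, so |H| = 20.

20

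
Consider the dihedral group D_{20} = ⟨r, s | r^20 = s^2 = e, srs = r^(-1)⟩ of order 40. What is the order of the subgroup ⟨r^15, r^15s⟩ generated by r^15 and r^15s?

8

|⟨r^15⟩| = 4 and |⟨r^15s⟩| = 2, so |H| is a multiple of lcm(4, 2) = 4 and divides |G| = 40.
Closing under the operation: H = {e, r^5, r^10, r^15, s, r^5s, r^10s, r^15s}, so |H| = 8.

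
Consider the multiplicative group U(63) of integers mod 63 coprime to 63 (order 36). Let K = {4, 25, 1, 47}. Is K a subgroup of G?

No

25 ∈ K but its inverse 58 ∉ K, so K is not a subgroup.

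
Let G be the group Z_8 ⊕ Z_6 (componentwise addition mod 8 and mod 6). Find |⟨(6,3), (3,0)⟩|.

16

|⟨(6,3)⟩| = 4 and |⟨(3,0)⟩| = 8, so |H| is a multiple of lcm(4, 8) = 8 and divides |G| = 48.
Closing under the operation: H = {(0,0), (0,3), (1,0), (1,3), (2,0), (2,3), (3,0), (3,3), (4,0), (4,3), (5,0), (5,3), (6,0), (6,3), (7,0), (7,3)}, so |H| = 16.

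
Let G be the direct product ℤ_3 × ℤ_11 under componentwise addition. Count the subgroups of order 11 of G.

1

|G| = 33 and 11 | 33, so subgroups of order 11 are possible by Lagrange.
The subgroups of order 11 are: {(0,0), (0,1), (0,2), (0,3), (0,4), (0,5), (0,6), (0,7), (0,8), (0,9), (0,10)}.
So G has 1 subgroup of order 11.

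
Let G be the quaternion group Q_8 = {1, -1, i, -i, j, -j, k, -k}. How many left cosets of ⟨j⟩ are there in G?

2

|⟨j⟩| = 4 and |G| = 8.
By Lagrange, [G : H] = |G|/|H| = 8/4 = 2.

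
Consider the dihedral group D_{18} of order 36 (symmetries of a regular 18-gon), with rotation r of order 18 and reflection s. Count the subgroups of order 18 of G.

|G| = 36 and 18 | 36, so subgroups of order 18 are possible by Lagrange.
The subgroups of order 18 are: {e, r, r^2, r^3, r^4, r^5, r^6, r^7, r^8, r^9, r^10, r^11, r^12, r^13, r^14, r^15, r^16, r^17}; {e, r^2, r^4, r^6, r^8, r^10, r^12, r^14, r^16, s, r^2s, r^4s, r^6s, r^8s, r^10s, r^12s, r^14s, r^16s}; {e, r^2, r^4, r^6, r^8, r^10, r^12, r^14, r^16, rs, r^3s, r^5s, r^7s, r^9s, r^11s, r^13s, r^15s, r^17s}.
So G has 3 subgroups of order 18.

3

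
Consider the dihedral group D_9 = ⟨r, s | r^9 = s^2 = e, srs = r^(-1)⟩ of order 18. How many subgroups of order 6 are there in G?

|G| = 18 and 6 | 18, so subgroups of order 6 are possible by Lagrange.
The subgroups of order 6 are: {e, r^3, r^6, r^2s, r^5s, r^8s}; {e, r^3, r^6, s, r^3s, r^6s}; {e, r^3, r^6, rs, r^4s, r^7s}.
So G has 3 subgroups of order 6.

3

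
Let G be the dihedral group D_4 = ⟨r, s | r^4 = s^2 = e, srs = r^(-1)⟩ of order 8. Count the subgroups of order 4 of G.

3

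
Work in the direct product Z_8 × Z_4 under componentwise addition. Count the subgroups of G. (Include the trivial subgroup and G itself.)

|G| = 32, so by Lagrange every subgroup order divides 32. Divisors: 1, 2, 4, 8, 16, 32.
Subgroups by order — order 1: 1; order 2: 3; order 4: 7; order 8: 7; order 16: 3; order 32: 1.
Total: 1 + 3 + 7 + 7 + 3 + 1 = 22.

22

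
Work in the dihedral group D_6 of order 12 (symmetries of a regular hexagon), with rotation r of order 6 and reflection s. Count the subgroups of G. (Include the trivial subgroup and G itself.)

16

|G| = 12, so by Lagrange every subgroup order divides 12. Divisors: 1, 2, 3, 4, 6, 12.
Subgroups by order — order 1: 1; order 2: 7; order 3: 1; order 4: 3; order 6: 3; order 12: 1.
Total: 1 + 7 + 1 + 3 + 3 + 1 = 16.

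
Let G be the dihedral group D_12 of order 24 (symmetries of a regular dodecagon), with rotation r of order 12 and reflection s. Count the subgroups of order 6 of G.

|G| = 24 and 6 | 24, so subgroups of order 6 are possible by Lagrange.
The subgroups of order 6 are: {e, r^2, r^4, r^6, r^8, r^10}; {e, r^4, r^8, r^2s, r^6s, r^10s}; {e, r^4, r^8, r^3s, r^7s, r^11s}; {e, r^4, r^8, s, r^4s, r^8s}; … (5 in all).
So G has 5 subgroups of order 6.

5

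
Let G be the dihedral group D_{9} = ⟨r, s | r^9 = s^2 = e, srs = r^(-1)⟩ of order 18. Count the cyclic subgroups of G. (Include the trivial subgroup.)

12

Each element a generates a cyclic subgroup ⟨a⟩; distinct elements may generate the same one (a cyclic group of order d has φ(d) generators).
Cyclic subgroups by order — order 1: 1; order 2: 9; order 3: 1; order 9: 1.
Total: 12.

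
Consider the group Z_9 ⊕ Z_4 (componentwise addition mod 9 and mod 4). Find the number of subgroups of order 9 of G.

1

|G| = 36 and 9 | 36, so subgroups of order 9 are possible by Lagrange.
The subgroups of order 9 are: {(0,0), (1,0), (2,0), (3,0), (4,0), (5,0), (6,0), (7,0), (8,0)}.
So G has 1 subgroup of order 9.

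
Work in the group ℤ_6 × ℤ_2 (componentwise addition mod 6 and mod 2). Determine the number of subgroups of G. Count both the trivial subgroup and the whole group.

|G| = 12, so by Lagrange every subgroup order divides 12. Divisors: 1, 2, 3, 4, 6, 12.
Subgroups by order — order 1: 1; order 2: 3; order 3: 1; order 4: 1; order 6: 3; order 12: 1.
Total: 1 + 3 + 1 + 1 + 3 + 1 = 10.

10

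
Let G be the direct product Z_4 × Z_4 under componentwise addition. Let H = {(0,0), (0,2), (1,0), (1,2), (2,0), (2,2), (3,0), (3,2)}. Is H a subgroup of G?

Yes

|H| = 8 divides |G| = 16, consistent with Lagrange.
H contains the identity, every element's inverse is in H, and H is closed under +: it is a subgroup.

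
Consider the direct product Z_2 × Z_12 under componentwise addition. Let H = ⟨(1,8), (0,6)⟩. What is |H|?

12

|⟨(1,8)⟩| = 6 and |⟨(0,6)⟩| = 2, so |H| is a multiple of lcm(6, 2) = 6 and divides |G| = 24.
Closing under the operation: H = {(0,0), (0,2), (0,4), (0,6), (0,8), (0,10), (1,0), (1,2), (1,4), (1,6), (1,8), (1,10)}, so |H| = 12.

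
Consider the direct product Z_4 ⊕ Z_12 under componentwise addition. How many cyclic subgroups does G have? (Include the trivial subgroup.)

20

A cyclic subgroup of order d is generated by each of its φ(d) elements of order d, so the cyclic subgroups of order d number (#elements of order d)/φ(d).
Cyclic subgroups by order — order 1: 1; order 2: 3; order 3: 1; order 4: 6; order 6: 3; order 12: 6.
Total: 20.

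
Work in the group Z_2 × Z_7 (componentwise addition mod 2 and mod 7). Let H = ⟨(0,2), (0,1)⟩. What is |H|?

7

|⟨(0,2)⟩| = 7 and |⟨(0,1)⟩| = 7, so |H| is a multiple of lcm(7, 7) = 7 and divides |G| = 14.
Closing under the operation: H = {(0,0), (0,1), (0,2), (0,3), (0,4), (0,5), (0,6)}, so |H| = 7.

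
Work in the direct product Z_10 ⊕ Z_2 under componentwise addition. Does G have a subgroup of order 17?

No

17 does not divide |G| = 20, so by Lagrange no subgroup of order 17 exists.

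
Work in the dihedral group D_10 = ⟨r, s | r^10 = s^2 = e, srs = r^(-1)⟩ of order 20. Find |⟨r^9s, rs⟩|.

|⟨r^9s⟩| = 2 and |⟨rs⟩| = 2, so |H| is a multiple of lcm(2, 2) = 2 and divides |G| = 20.
Closing under the operation: H = {e, r^2, r^4, r^6, r^8, rs, r^3s, r^5s, r^7s, r^9s}, so |H| = 10.

10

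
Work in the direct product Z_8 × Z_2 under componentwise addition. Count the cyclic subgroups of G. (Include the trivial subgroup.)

A cyclic subgroup of order d is generated by each of its φ(d) elements of order d, so the cyclic subgroups of order d number (#elements of order d)/φ(d).
Cyclic subgroups by order — order 1: 1; order 2: 3; order 4: 2; order 8: 2.
Total: 8.

8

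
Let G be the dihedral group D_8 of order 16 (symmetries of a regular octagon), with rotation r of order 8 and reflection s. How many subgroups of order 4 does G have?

5

|G| = 16 and 4 | 16, so subgroups of order 4 are possible by Lagrange.
The subgroups of order 4 are: {e, r^2, r^4, r^6}; {e, r^4, r^2s, r^6s}; {e, r^4, r^3s, r^7s}; {e, r^4, s, r^4s}; … (5 in all).
So G has 5 subgroups of order 4.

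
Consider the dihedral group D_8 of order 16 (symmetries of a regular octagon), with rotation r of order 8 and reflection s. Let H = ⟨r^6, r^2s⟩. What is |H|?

8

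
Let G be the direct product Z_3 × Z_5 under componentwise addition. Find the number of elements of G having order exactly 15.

An element (a,b) has order lcm(ord(a), ord(b)); count pairs with lcm equal to 15.
Enumerating gives 8 such elements.

8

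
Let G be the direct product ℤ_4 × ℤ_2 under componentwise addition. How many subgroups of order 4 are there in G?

3

|G| = 8 and 4 | 8, so subgroups of order 4 are possible by Lagrange.
The subgroups of order 4 are: {(0,0), (0,1), (2,0), (2,1)}; {(0,0), (1,0), (2,0), (3,0)}; {(0,0), (1,1), (2,0), (3,1)}.
So G has 3 subgroups of order 4.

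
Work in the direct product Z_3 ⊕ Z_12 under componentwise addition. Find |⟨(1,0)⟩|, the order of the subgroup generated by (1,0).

3

The order of (1,0) in Z_3 × Z_12 is lcm(ord(1) in Z_3, ord(0) in Z_12).
ord(1) = 3 and ord(0) = 1, so |⟨(1,0)⟩| = lcm(3, 1) = 3.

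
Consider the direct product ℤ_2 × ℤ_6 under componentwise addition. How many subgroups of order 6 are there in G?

3

|G| = 12 and 6 | 12, so subgroups of order 6 are possible by Lagrange.
The subgroups of order 6 are: {(0,0), (0,1), (0,2), (0,3), (0,4), (0,5)}; {(0,0), (0,2), (0,4), (1,0), (1,2), (1,4)}; {(0,0), (0,2), (0,4), (1,1), (1,3), (1,5)}.
So G has 3 subgroups of order 6.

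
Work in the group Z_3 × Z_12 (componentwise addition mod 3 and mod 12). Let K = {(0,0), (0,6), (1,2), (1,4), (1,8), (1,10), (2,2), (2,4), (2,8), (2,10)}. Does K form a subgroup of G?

|K| = 10 does not divide |G| = 36, so by Lagrange K is not a subgroup.

No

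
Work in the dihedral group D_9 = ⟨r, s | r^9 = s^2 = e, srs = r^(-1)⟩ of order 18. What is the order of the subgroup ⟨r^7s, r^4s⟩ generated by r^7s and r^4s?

6

|⟨r^7s⟩| = 2 and |⟨r^4s⟩| = 2, so |H| is a multiple of lcm(2, 2) = 2 and divides |G| = 18.
Closing under the operation: H = {e, r^3, r^6, rs, r^4s, r^7s}, so |H| = 6.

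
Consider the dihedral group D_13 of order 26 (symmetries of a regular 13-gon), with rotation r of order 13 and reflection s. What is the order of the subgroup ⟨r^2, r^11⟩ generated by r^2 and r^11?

13

|⟨r^2⟩| = 13 and |⟨r^11⟩| = 13, so |H| is a multiple of lcm(13, 13) = 13 and divides |G| = 26.
Closing under the operation: H = {e, r, r^2, r^3, r^4, r^5, r^6, r^7, r^8, r^9, r^10, r^11, r^12}, so |H| = 13.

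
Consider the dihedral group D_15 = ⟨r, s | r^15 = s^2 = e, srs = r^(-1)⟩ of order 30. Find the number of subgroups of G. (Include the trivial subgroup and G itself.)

|G| = 30, so by Lagrange every subgroup order divides 30. Divisors: 1, 2, 3, 5, 6, 10, 15, 30.
Subgroups by order — order 1: 1; order 2: 15; order 3: 1; order 5: 1; order 6: 5; order 10: 3; order 15: 1; order 30: 1.
Total: 1 + 15 + 1 + 1 + 5 + 3 + 1 + 1 = 28.

28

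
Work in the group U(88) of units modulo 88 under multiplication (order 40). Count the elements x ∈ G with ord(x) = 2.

7

The elements of order 2 are: 21, 23, 43, 45, 65, 67, 87.
That's 7.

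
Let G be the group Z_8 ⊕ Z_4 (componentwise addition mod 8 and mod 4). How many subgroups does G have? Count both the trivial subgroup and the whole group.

|G| = 32, so by Lagrange every subgroup order divides 32. Divisors: 1, 2, 4, 8, 16, 32.
Subgroups by order — order 1: 1; order 2: 3; order 4: 7; order 8: 7; order 16: 3; order 32: 1.
Total: 1 + 3 + 7 + 7 + 3 + 1 = 22.

22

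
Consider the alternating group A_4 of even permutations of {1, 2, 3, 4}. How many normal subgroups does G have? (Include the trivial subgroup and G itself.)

3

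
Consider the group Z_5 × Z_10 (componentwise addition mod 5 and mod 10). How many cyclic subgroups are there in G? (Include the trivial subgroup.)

Each element a generates a cyclic subgroup ⟨a⟩; distinct elements may generate the same one (a cyclic group of order d has φ(d) generators).
Cyclic subgroups by order — order 1: 1; order 2: 1; order 5: 6; order 10: 6.
Total: 14.

14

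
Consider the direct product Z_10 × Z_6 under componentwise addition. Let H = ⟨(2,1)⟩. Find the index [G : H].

|⟨(2,1)⟩| = 30 and |G| = 60.
By Lagrange, [G : H] = |G|/|H| = 60/30 = 2.

2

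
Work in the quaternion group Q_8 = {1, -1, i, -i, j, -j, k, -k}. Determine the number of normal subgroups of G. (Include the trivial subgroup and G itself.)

6

G has 6 subgroups. Checking conjugation-invariance by order — order 1: 1/1 normal; order 2: 1/1 normal; order 4: 3/3 normal; order 8: 1/1 normal.
Total normal subgroups: 6.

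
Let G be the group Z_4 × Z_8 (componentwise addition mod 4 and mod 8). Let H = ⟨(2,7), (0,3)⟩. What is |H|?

|⟨(2,7)⟩| = 8 and |⟨(0,3)⟩| = 8, so |H| is a multiple of lcm(8, 8) = 8 and divides |G| = 32.
Closing under the operation: H = {(0,0), (0,1), (0,2), (0,3), (0,4), (0,5), (0,6), (0,7), (2,0), (2,1), (2,2), (2,3), (2,4), (2,5), (2,6), (2,7)}, so |H| = 16.

16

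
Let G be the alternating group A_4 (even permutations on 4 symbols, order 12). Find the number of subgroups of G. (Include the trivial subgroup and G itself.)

10

|G| = 12, so by Lagrange every subgroup order divides 12. Divisors: 1, 2, 3, 4, 6, 12.
Subgroups by order — order 1: 1; order 2: 3; order 3: 4; order 4: 1; order 6: 0; order 12: 1.
Total: 1 + 3 + 4 + 1 + 0 + 1 = 10.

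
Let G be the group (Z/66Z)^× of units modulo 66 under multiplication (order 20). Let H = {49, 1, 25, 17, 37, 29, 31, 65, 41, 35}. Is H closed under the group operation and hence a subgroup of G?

Yes

|H| = 10 divides |G| = 20, consistent with Lagrange.
H contains the identity, every element's inverse is in H, and H is closed under ·: it is a subgroup.
In fact H = ⟨35⟩.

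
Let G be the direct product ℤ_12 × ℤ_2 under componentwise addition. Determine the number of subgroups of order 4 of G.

3

|G| = 24 and 4 | 24, so subgroups of order 4 are possible by Lagrange.
The subgroups of order 4 are: {(0,0), (0,1), (6,0), (6,1)}; {(0,0), (3,0), (6,0), (9,0)}; {(0,0), (3,1), (6,0), (9,1)}.
So G has 3 subgroups of order 4.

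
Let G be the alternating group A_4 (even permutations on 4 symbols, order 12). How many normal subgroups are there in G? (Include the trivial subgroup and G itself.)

3

G has 10 subgroups. Checking conjugation-invariance by order — order 1: 1/1 normal; order 2: 0/3 normal; order 3: 0/4 normal; order 4: 1/1 normal; order 12: 1/1 normal.
Total normal subgroups: 3.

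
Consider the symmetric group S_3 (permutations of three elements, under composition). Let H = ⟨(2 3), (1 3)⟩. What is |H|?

6

|⟨(2 3)⟩| = 2 and |⟨(1 3)⟩| = 2, so |H| is a multiple of lcm(2, 2) = 2 and divides |G| = 6.
Closing {(2 3), (1 3)} under the group operation gives all of G, so |H| = 6.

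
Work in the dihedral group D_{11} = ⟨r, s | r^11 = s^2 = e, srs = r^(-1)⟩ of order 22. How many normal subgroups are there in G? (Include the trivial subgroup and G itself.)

3

G has 14 subgroups. Checking conjugation-invariance by order — order 1: 1/1 normal; order 2: 0/11 normal; order 11: 1/1 normal; order 22: 1/1 normal.
Total normal subgroups: 3.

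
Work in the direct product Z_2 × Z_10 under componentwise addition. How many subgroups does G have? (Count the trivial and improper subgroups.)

10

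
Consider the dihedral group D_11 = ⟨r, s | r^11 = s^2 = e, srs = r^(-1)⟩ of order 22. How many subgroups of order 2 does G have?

|G| = 22 and 2 | 22, so subgroups of order 2 are possible by Lagrange.
The subgroups of order 2 are: {e, r^10s}; {e, r^2s}; {e, r^3s}; {e, r^4s}; … (11 in all).
So G has 11 subgroups of order 2.

11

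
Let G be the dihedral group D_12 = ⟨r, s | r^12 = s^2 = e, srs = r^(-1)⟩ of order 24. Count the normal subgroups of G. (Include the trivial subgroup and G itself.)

9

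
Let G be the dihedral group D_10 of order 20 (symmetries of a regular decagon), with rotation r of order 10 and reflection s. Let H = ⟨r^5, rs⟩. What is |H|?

|⟨r^5⟩| = 2 and |⟨rs⟩| = 2, so |H| is a multiple of lcm(2, 2) = 2 and divides |G| = 20.
Closing under the operation: H = {e, r^5, rs, r^6s}, so |H| = 4.

4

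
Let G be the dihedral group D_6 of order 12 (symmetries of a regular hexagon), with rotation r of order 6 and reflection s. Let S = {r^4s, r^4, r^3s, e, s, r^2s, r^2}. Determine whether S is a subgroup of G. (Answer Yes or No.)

|S| = 7 does not divide |G| = 12, so by Lagrange S is not a subgroup.

No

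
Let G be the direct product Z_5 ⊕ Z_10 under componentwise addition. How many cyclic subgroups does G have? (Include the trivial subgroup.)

14

A cyclic subgroup of order d is generated by each of its φ(d) elements of order d, so the cyclic subgroups of order d number (#elements of order d)/φ(d).
Cyclic subgroups by order — order 1: 1; order 2: 1; order 5: 6; order 10: 6.
Total: 14.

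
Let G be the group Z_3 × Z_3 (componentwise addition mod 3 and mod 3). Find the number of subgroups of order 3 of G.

4

|G| = 9 and 3 | 9, so subgroups of order 3 are possible by Lagrange.
The subgroups of order 3 are: {(0,0), (0,1), (0,2)}; {(0,0), (1,0), (2,0)}; {(0,0), (1,1), (2,2)}; {(0,0), (1,2), (2,1)}.
So G has 4 subgroups of order 3.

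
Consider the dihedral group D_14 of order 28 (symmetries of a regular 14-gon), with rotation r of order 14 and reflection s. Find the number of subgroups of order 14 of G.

3

|G| = 28 and 14 | 28, so subgroups of order 14 are possible by Lagrange.
The subgroups of order 14 are: {e, r, r^2, r^3, r^4, r^5, r^6, r^7, r^8, r^9, r^10, r^11, r^12, r^13}; {e, r^2, r^4, r^6, r^8, r^10, r^12, s, r^2s, r^4s, r^6s, r^8s, r^10s, r^12s}; {e, r^2, r^4, r^6, r^8, r^10, r^12, rs, r^3s, r^5s, r^7s, r^9s, r^11s, r^13s}.
So G has 3 subgroups of order 14.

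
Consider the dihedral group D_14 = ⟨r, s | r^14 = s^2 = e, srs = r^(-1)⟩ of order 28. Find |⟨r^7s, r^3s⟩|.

14

|⟨r^7s⟩| = 2 and |⟨r^3s⟩| = 2, so |H| is a multiple of lcm(2, 2) = 2 and divides |G| = 28.
Closing under the operation: H = {e, r^2, r^4, r^6, r^8, r^10, r^12, rs, r^3s, r^5s, r^7s, r^9s, r^11s, r^13s}, so |H| = 14.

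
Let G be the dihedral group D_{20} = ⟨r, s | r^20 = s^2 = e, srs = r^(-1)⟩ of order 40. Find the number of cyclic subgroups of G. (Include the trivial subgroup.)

26

Each element a generates a cyclic subgroup ⟨a⟩; distinct elements may generate the same one (a cyclic group of order d has φ(d) generators).
Cyclic subgroups by order — order 1: 1; order 2: 21; order 4: 1; order 5: 1; order 10: 1; order 20: 1.
Total: 26.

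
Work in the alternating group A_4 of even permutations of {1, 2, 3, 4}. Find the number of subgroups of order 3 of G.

|G| = 12 and 3 | 12, so subgroups of order 3 are possible by Lagrange.
The subgroups of order 3 are: {e, (1 2 3), (1 3 2)}; {e, (1 2 4), (1 4 2)}; {e, (1 3 4), (1 4 3)}; {e, (2 3 4), (2 4 3)}.
So G has 4 subgroups of order 3.

4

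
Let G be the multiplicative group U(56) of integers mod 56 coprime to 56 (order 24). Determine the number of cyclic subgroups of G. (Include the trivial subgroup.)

16

Each element a generates a cyclic subgroup ⟨a⟩; distinct elements may generate the same one (a cyclic group of order d has φ(d) generators).
Cyclic subgroups by order — order 1: 1; order 2: 7; order 3: 1; order 6: 7.
Total: 16.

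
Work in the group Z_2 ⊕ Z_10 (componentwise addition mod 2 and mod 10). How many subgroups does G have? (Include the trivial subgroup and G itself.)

10

|G| = 20, so by Lagrange every subgroup order divides 20. Divisors: 1, 2, 4, 5, 10, 20.
Subgroups by order — order 1: 1; order 2: 3; order 4: 1; order 5: 1; order 10: 3; order 20: 1.
Total: 1 + 3 + 1 + 1 + 3 + 1 = 10.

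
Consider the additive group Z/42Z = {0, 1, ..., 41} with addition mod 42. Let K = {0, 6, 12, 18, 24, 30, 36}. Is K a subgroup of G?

Yes

|K| = 7 divides |G| = 42, consistent with Lagrange.
K contains the identity, every element's inverse is in K, and K is closed under +: it is a subgroup.
In fact K = ⟨18⟩.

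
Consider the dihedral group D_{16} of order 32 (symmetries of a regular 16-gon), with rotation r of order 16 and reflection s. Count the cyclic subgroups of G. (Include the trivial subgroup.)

Each element a generates a cyclic subgroup ⟨a⟩; distinct elements may generate the same one (a cyclic group of order d has φ(d) generators).
Cyclic subgroups by order — order 1: 1; order 2: 17; order 4: 1; order 8: 1; order 16: 1.
Total: 21.

21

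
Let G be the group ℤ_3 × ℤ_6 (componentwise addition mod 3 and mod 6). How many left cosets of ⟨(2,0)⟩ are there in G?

|⟨(2,0)⟩| = 3 and |G| = 18.
By Lagrange, [G : H] = |G|/|H| = 18/3 = 6.

6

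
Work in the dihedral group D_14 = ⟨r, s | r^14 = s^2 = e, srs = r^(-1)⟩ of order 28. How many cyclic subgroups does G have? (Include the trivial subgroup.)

Group the elements of G by the cyclic subgroup they generate; each cyclic subgroup of order d accounts for φ(d) elements.
Cyclic subgroups by order — order 1: 1; order 2: 15; order 7: 1; order 14: 1.
Total: 18.

18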